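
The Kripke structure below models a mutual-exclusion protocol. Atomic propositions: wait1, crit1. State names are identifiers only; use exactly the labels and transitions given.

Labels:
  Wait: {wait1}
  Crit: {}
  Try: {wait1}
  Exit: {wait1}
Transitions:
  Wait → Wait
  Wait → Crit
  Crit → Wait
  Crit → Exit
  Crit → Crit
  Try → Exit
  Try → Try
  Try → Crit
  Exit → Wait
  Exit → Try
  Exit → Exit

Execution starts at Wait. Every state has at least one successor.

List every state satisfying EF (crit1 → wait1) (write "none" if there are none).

States satisfying crit1 → wait1: {Wait, Crit, Try, Exit}.
States satisfying EF (crit1 → wait1): {Wait, Crit, Try, Exit}.

{Wait, Crit, Try, Exit}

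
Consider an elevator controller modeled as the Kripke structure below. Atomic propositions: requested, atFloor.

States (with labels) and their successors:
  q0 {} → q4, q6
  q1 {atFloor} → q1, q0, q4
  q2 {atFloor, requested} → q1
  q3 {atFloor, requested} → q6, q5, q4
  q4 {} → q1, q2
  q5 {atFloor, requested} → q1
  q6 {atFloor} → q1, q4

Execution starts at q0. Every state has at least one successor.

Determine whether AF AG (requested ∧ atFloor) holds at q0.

States satisfying AG (requested ∧ atFloor): ∅.
States satisfying AF AG (requested ∧ atFloor): ∅.
There is a path from q0 along which AG (requested ∧ atFloor) never holds.
q0 ∉ Sat(AF AG (requested ∧ atFloor)).

No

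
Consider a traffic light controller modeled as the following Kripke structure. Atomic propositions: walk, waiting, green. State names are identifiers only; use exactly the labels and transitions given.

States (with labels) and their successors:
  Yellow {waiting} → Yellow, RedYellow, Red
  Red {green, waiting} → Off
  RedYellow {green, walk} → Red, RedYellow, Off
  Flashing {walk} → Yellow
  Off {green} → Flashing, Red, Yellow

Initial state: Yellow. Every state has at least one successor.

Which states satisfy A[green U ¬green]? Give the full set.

{Yellow, Flashing}

States satisfying green: {Red, RedYellow, Off}.
States satisfying ¬green: {Yellow, Flashing}.
States satisfying A[green U ¬green]: {Yellow, Flashing}.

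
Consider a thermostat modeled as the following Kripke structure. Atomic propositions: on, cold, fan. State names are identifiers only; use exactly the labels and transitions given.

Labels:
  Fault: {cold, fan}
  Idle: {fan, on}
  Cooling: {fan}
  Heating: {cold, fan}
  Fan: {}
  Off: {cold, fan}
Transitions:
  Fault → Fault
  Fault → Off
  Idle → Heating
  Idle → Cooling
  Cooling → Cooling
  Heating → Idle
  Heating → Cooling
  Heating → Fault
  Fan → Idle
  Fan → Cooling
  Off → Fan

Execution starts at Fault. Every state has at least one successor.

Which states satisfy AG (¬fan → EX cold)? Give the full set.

{Cooling}

States satisfying ¬fan → EX cold: {Fault, Idle, Cooling, Heating, Off}.
States satisfying AG (¬fan → EX cold): {Cooling}.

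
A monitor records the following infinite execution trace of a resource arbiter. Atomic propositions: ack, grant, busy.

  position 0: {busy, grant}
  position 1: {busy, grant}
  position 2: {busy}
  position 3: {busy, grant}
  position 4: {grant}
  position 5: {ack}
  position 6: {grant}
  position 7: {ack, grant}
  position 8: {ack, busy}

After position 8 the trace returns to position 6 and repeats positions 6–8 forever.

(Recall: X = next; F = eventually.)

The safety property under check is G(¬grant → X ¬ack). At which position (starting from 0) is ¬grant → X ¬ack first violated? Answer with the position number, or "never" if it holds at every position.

never

¬grant → X ¬ack holds at every position 0..8, and those are all the positions the trace ever visits, so the invariant G(¬grant → X ¬ack) is never violated.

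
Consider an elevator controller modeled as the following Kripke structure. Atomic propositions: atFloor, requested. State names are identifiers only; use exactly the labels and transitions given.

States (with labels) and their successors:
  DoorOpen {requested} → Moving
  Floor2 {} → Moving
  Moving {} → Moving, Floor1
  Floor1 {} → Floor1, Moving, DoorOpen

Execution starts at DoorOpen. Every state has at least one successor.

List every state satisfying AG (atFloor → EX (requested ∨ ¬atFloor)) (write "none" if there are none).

States satisfying atFloor → EX (requested ∨ ¬atFloor): {DoorOpen, Floor2, Moving, Floor1}.
States satisfying AG (atFloor → EX (requested ∨ ¬atFloor)): {DoorOpen, Floor2, Moving, Floor1}.

{DoorOpen, Floor2, Moving, Floor1}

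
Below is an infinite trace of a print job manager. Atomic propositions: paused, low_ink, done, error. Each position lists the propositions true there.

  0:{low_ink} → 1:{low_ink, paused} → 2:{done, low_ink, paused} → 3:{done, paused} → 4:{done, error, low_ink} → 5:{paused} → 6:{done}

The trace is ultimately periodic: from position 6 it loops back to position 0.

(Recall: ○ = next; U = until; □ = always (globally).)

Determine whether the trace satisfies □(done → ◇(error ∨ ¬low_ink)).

Yes

done → ◇(error ∨ ¬low_ink) holds at every position 0..6, and those are all positions ever visited, so □(done → ◇(error ∨ ¬low_ink)) holds.
Positions where done holds: 2, 3, 4, 6.
Check ◇(error ∨ ¬low_ink) at each: 2→ok, 3→ok, 4→ok, 6→ok.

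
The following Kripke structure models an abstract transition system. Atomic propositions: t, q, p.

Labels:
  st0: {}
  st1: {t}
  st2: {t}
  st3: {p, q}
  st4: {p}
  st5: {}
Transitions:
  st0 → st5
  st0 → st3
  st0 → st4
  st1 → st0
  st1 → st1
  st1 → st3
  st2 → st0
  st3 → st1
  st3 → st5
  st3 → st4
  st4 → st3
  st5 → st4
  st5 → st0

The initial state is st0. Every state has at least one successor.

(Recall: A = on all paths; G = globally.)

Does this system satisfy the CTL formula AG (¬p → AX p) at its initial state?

States satisfying ¬p → AX p: {st3, st4}.
States satisfying AG (¬p → AX p): ∅.
st0 is reachable from st0 and violates ¬p → AX p, so AG fails at st0.
st0 ∉ Sat(AG (¬p → AX p)).

Does not hold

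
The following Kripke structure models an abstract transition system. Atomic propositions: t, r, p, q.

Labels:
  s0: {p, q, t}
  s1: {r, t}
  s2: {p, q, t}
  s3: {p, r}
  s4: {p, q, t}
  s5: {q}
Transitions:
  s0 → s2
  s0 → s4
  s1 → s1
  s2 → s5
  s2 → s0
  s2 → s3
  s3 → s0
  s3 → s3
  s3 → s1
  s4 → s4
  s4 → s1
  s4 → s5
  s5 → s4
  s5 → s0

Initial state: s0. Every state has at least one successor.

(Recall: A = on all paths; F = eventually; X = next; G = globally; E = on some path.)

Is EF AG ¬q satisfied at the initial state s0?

Satisfied

States satisfying AG ¬q: {s1}.
States satisfying EF AG ¬q: {s0, s1, s2, s3, s4, s5}.
Some path from s0 reaches a state where AG ¬q holds.
s0 ∈ Sat(EF AG ¬q).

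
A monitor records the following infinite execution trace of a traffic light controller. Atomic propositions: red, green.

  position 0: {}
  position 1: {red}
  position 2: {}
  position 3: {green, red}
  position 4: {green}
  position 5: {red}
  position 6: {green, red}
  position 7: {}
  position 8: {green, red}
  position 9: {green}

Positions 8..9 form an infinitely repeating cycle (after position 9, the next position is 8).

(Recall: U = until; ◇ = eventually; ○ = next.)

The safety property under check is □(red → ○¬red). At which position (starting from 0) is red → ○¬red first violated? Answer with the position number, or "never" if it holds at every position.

Check red → ○¬red at each position in order: 0 ✓, 1 ✓, 2 ✓, 3 ✓, 4 ✓.
At position 5 the labels are {red} and the next position 6 has {green, red}, so red → ○¬red is false there. This is the first violation.

5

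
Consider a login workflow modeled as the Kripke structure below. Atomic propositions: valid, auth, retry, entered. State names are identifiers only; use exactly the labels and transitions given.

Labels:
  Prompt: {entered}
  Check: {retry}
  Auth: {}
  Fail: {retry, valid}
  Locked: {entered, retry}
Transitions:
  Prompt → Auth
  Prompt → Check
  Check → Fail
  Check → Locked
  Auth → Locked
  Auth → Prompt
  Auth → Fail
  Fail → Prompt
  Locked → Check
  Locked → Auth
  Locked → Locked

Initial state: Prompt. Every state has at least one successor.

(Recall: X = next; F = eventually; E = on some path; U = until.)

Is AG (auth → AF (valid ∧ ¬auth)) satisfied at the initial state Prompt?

States satisfying auth → AF (valid ∧ ¬auth): {Prompt, Check, Auth, Fail, Locked}.
States satisfying AG (auth → AF (valid ∧ ¬auth)): {Prompt, Check, Auth, Fail, Locked}.
Every state reachable from Prompt satisfies auth → AF (valid ∧ ¬auth).
Prompt ∈ Sat(AG (auth → AF (valid ∧ ¬auth))).

Yes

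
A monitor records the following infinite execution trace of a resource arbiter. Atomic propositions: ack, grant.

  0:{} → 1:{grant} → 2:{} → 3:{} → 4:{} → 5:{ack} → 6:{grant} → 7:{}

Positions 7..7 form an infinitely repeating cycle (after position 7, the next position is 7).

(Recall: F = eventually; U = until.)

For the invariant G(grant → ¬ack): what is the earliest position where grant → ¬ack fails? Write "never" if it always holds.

never

grant → ¬ack holds at every position 0..7, and those are all the positions the trace ever visits, so the invariant G(grant → ¬ack) is never violated.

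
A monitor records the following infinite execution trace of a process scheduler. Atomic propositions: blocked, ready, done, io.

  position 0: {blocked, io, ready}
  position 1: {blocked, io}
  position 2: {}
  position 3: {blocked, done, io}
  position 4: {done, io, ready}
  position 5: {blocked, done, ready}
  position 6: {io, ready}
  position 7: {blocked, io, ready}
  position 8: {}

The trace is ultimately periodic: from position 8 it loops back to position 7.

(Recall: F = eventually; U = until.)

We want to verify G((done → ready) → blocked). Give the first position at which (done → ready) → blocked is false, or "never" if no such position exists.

2

Check (done → ready) → blocked at each position in order: 0 ✓, 1 ✓.
At position 2 the labels are {}, so (done → ready) → blocked is false there. This is the first violation.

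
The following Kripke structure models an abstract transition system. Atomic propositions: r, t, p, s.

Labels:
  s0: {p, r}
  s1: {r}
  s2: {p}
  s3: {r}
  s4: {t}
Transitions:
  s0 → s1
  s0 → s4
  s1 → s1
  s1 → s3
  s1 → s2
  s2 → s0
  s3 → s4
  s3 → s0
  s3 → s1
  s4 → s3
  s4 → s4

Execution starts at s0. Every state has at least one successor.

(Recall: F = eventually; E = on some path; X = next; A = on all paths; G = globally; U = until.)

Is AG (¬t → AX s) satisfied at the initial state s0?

States satisfying ¬t → AX s: {s4}.
States satisfying AG (¬t → AX s): ∅.
s0 is reachable from s0 and violates ¬t → AX s, so AG fails at s0.
s0 ∉ Sat(AG (¬t → AX s)).

No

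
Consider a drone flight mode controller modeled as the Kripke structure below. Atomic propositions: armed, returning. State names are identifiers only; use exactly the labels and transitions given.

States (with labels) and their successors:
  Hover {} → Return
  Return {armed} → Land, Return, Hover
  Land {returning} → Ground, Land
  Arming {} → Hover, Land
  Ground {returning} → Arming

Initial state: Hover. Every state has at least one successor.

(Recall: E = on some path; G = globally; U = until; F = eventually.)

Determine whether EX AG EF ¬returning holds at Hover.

States satisfying AG EF ¬returning: {Hover, Return, Land, Arming, Ground}.
States satisfying EX AG EF ¬returning: {Hover, Return, Land, Arming, Ground}.
Hover ∈ Sat(EX AG EF ¬returning).

Holds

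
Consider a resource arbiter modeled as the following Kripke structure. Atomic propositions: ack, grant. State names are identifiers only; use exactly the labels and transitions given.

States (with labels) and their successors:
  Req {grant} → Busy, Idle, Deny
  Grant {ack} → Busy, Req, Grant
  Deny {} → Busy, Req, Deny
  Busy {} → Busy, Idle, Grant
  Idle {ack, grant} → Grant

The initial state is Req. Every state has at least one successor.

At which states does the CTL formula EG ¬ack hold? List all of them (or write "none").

States satisfying ¬ack: {Req, Deny, Busy}.
States satisfying EG ¬ack: {Req, Deny, Busy}.

{Req, Deny, Busy}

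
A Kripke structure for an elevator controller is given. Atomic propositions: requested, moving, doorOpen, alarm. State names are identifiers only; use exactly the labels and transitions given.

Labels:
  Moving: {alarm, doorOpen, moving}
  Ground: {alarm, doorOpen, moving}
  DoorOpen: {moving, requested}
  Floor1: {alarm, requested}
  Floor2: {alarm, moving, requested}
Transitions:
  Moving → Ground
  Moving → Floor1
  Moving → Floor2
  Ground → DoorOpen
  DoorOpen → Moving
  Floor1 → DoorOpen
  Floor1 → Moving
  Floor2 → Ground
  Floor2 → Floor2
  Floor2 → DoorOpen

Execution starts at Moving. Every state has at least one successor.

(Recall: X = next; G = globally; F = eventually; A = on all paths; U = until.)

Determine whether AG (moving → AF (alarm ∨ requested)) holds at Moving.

States satisfying moving → AF (alarm ∨ requested): {Moving, Ground, DoorOpen, Floor1, Floor2}.
States satisfying AG (moving → AF (alarm ∨ requested)): {Moving, Ground, DoorOpen, Floor1, Floor2}.
Every state reachable from Moving satisfies moving → AF (alarm ∨ requested).
Moving ∈ Sat(AG (moving → AF (alarm ∨ requested))).

Satisfied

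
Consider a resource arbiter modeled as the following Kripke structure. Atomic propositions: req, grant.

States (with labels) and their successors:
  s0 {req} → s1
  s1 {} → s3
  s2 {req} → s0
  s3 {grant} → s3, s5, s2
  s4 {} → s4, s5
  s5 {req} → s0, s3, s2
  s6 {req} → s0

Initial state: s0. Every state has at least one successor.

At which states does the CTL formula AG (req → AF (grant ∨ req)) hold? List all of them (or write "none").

States satisfying req → AF (grant ∨ req): {s0, s1, s2, s3, s4, s5, s6}.
States satisfying AG (req → AF (grant ∨ req)): {s0, s1, s2, s3, s4, s5, s6}.

{s0, s1, s2, s3, s4, s5, s6}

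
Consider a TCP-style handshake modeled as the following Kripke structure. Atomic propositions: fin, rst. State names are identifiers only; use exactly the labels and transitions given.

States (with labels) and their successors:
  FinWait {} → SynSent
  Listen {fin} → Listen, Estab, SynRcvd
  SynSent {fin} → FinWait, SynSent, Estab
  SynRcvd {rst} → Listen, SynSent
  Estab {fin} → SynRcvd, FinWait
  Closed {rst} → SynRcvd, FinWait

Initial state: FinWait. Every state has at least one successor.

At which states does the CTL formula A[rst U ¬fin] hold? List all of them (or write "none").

{FinWait, SynRcvd, Closed}

States satisfying rst: {SynRcvd, Closed}.
States satisfying ¬fin: {FinWait, SynRcvd, Closed}.
States satisfying A[rst U ¬fin]: {FinWait, SynRcvd, Closed}.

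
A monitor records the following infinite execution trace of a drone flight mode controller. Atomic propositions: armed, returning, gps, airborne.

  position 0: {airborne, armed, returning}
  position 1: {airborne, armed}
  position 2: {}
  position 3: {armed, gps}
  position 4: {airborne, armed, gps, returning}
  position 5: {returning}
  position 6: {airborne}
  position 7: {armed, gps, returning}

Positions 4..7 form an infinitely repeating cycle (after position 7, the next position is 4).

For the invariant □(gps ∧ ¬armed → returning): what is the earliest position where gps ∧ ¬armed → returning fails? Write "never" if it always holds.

gps ∧ ¬armed → returning holds at every position 0..7, and those are all the positions the trace ever visits, so the invariant □(gps ∧ ¬armed → returning) is never violated.

never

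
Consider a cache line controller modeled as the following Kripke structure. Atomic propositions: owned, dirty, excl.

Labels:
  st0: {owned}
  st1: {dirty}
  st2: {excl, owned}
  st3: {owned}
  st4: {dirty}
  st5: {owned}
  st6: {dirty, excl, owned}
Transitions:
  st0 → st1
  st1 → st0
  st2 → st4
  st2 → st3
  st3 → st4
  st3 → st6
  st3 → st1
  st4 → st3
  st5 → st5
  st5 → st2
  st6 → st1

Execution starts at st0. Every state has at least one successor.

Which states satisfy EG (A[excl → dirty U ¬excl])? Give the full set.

{st0, st1, st3, st4, st5, st6}

States satisfying A[excl → dirty U ¬excl]: {st0, st1, st3, st4, st5, st6}.
States satisfying EG (A[excl → dirty U ¬excl]): {st0, st1, st3, st4, st5, st6}.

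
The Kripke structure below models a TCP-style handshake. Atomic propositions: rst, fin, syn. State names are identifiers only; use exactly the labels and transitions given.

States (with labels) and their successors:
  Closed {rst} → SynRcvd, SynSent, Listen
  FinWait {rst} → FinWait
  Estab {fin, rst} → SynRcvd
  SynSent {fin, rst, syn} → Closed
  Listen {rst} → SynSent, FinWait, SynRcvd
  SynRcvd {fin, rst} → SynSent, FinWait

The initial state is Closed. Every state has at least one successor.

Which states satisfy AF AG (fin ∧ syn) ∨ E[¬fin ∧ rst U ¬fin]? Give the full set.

{Closed, FinWait, Listen}

States satisfying AG (fin ∧ syn): ∅.
States satisfying AF AG (fin ∧ syn): ∅.
States satisfying ¬fin ∧ rst: {Closed, FinWait, Listen}.
States satisfying ¬fin: {Closed, FinWait, Listen}.
States satisfying E[¬fin ∧ rst U ¬fin]: {Closed, FinWait, Listen}.
States satisfying AF AG (fin ∧ syn) ∨ E[¬fin ∧ rst U ¬fin]: {Closed, FinWait, Listen}.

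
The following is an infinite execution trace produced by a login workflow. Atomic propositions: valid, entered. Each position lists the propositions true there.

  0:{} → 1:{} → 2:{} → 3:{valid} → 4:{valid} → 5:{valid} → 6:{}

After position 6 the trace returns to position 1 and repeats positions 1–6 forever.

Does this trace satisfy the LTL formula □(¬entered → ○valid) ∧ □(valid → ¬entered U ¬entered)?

¬entered → ○valid must hold at every position from 0 onward. It fails at position 0, so □(¬entered → ○valid) is false.
Positions where ¬entered holds: 0, 1, 2, 3, 4, 5, 6.
Check ○valid at each: 0→fails, 1→fails, 2→ok, 3→ok, 4→ok, 5→fails, 6→fails.
valid → ¬entered U ¬entered holds at every position 0..6, and those are all positions ever visited, so □(valid → ¬entered U ¬entered) holds.
Positions where valid holds: 3, 4, 5.
Check ¬entered U ¬entered at each: 3→ok, 4→ok, 5→ok.
At position 0: □(¬entered → ○valid) is false; □(valid → ¬entered U ¬entered) is true; so □(¬entered → ○valid) ∧ □(valid → ¬entered U ¬entered) is false.

Does not hold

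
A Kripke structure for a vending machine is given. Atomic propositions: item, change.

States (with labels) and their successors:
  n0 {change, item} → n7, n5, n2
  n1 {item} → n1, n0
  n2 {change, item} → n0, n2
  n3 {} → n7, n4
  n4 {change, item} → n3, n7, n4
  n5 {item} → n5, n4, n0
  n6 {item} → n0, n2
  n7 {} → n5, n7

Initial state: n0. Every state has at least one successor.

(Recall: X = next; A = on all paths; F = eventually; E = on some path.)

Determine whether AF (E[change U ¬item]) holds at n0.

Yes

States satisfying E[change U ¬item]: {n0, n2, n3, n4, n7}.
States satisfying AF (E[change U ¬item]): {n0, n2, n3, n4, n6, n7}.
n0 ∈ Sat(AF (E[change U ¬item])).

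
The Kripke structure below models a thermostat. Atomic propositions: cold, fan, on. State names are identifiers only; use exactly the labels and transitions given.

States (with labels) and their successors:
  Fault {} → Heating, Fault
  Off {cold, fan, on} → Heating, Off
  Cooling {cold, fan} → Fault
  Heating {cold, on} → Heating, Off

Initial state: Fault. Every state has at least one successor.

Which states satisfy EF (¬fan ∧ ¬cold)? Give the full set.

{Fault, Cooling}

States satisfying ¬fan ∧ ¬cold: {Fault}.
States satisfying EF (¬fan ∧ ¬cold): {Fault, Cooling}.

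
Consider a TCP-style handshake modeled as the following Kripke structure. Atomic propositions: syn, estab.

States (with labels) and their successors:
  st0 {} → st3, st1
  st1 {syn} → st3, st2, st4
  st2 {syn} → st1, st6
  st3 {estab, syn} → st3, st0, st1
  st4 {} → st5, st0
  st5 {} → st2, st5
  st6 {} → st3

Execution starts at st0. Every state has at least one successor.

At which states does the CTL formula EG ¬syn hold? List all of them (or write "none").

States satisfying ¬syn: {st0, st4, st5, st6}.
States satisfying EG ¬syn: {st4, st5}.

{st4, st5}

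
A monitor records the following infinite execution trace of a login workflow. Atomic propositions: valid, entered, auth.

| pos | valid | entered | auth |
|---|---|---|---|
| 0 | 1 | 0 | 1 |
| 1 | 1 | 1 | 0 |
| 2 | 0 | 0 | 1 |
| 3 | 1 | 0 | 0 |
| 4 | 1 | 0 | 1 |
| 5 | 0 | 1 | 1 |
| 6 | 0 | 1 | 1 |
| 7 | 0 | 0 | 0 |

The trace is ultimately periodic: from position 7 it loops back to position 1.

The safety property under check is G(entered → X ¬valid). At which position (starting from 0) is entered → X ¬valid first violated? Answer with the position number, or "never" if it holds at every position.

entered → X ¬valid holds at every position 0..7, and those are all the positions the trace ever visits, so the invariant G(entered → X ¬valid) is never violated.

never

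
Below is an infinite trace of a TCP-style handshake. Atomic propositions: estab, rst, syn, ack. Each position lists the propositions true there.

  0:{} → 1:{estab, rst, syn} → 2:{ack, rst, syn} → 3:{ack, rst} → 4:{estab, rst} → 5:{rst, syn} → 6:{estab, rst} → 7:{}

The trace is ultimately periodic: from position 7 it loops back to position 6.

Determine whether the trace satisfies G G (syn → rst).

G (syn → rst) holds at every position 0..7, and those are all positions ever visited, so G G (syn → rst) holds.

Yes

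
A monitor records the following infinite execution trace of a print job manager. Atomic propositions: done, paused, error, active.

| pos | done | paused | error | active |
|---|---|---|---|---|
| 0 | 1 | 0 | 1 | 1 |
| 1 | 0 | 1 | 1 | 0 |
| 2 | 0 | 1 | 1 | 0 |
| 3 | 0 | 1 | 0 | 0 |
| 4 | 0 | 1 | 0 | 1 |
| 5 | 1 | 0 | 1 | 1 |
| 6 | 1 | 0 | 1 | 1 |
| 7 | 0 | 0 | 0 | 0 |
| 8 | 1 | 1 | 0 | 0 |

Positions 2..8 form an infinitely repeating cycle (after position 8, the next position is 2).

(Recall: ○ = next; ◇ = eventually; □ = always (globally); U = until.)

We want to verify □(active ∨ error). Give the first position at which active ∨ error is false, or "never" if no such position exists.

Check active ∨ error at each position in order: 0 ✓, 1 ✓, 2 ✓.
At position 3 the labels are {paused}, so active ∨ error is false there. This is the first violation.

3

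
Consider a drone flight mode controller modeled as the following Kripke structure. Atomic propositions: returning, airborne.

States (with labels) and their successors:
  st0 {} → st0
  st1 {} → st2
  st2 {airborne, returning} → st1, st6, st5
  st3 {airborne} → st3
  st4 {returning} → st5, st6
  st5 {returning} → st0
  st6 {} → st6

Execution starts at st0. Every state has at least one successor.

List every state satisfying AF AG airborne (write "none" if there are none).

{st3}

States satisfying AG airborne: {st3}.
States satisfying AF AG airborne: {st3}.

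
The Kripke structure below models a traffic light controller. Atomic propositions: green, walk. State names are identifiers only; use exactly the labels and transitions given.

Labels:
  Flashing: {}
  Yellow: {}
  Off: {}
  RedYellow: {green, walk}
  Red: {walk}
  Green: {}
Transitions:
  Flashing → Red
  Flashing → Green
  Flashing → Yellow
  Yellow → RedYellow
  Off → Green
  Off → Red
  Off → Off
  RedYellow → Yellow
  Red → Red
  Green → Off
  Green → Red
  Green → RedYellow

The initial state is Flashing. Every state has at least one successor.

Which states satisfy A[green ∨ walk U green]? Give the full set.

{RedYellow}

States satisfying green ∨ walk: {RedYellow, Red}.
States satisfying green: {RedYellow}.
States satisfying A[green ∨ walk U green]: {RedYellow}.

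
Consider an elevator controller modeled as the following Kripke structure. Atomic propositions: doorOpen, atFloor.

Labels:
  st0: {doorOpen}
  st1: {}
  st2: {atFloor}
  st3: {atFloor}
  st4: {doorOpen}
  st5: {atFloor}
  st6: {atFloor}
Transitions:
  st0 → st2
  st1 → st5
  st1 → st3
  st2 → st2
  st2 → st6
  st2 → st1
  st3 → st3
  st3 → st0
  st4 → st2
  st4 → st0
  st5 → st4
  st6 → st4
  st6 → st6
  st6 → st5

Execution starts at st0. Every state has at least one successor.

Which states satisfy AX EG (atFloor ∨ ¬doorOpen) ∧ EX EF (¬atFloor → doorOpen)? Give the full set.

States satisfying EG (atFloor ∨ ¬doorOpen): {st1, st2, st3, st6}.
States satisfying AX EG (atFloor ∨ ¬doorOpen): {st0, st2}.
States satisfying EF (¬atFloor → doorOpen): {st0, st1, st2, st3, st4, st5, st6}.
States satisfying EX EF (¬atFloor → doorOpen): {st0, st1, st2, st3, st4, st5, st6}.
States satisfying AX EG (atFloor ∨ ¬doorOpen) ∧ EX EF (¬atFloor → doorOpen): {st0, st2}.

{st0, st2}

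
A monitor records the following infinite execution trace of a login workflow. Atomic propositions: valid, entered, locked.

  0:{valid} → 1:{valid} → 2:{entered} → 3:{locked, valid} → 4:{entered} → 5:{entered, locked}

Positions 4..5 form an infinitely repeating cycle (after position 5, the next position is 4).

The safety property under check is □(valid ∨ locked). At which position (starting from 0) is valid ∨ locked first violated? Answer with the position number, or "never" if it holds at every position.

2

Check valid ∨ locked at each position in order: 0 ✓, 1 ✓.
At position 2 the labels are {entered}, so valid ∨ locked is false there. This is the first violation.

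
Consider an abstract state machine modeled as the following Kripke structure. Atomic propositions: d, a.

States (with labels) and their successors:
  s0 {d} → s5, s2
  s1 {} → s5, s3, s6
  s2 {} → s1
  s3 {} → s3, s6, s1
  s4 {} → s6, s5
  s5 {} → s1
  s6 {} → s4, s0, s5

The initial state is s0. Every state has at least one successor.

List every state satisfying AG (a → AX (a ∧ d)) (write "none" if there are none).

{s0, s1, s2, s3, s4, s5, s6}

States satisfying a → AX (a ∧ d): {s0, s1, s2, s3, s4, s5, s6}.
States satisfying AG (a → AX (a ∧ d)): {s0, s1, s2, s3, s4, s5, s6}.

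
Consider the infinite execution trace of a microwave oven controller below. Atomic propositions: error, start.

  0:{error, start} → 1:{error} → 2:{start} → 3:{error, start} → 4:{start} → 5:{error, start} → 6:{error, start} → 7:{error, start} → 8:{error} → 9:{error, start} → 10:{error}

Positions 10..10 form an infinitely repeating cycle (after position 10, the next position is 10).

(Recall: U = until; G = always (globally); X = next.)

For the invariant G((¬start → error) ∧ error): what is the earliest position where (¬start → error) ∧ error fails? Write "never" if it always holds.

Check (¬start → error) ∧ error at each position in order: 0 ✓, 1 ✓.
At position 2 the labels are {start}, so (¬start → error) ∧ error is false there. This is the first violation.

2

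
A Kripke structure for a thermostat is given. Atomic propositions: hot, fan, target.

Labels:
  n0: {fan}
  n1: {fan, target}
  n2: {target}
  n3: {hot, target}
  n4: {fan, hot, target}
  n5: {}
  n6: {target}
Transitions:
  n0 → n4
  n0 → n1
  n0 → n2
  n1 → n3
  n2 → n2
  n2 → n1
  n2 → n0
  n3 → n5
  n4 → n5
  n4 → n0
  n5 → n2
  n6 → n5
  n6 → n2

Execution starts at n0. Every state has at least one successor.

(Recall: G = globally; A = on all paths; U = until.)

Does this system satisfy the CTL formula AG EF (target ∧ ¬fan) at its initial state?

States satisfying EF (target ∧ ¬fan): {n0, n1, n2, n3, n4, n5, n6}.
States satisfying AG EF (target ∧ ¬fan): {n0, n1, n2, n3, n4, n5, n6}.
Every state reachable from n0 satisfies EF (target ∧ ¬fan).
n0 ∈ Sat(AG EF (target ∧ ¬fan)).

Holds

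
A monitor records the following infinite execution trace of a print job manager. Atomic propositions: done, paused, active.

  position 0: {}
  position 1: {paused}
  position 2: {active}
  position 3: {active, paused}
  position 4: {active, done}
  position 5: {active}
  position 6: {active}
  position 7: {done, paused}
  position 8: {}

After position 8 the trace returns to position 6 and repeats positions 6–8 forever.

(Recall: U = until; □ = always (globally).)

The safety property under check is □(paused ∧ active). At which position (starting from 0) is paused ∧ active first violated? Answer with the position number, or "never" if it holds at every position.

At position 0 the labels are {}, so paused ∧ active is false there. This is the first violation.

0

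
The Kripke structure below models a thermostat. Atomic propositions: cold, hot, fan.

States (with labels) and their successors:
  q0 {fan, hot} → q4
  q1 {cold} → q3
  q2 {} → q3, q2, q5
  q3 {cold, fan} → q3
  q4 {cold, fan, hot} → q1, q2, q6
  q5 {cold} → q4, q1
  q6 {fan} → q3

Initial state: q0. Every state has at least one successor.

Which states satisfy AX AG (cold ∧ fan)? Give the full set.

States satisfying AG (cold ∧ fan): {q3}.
States satisfying AX AG (cold ∧ fan): {q1, q3, q6}.

{q1, q3, q6}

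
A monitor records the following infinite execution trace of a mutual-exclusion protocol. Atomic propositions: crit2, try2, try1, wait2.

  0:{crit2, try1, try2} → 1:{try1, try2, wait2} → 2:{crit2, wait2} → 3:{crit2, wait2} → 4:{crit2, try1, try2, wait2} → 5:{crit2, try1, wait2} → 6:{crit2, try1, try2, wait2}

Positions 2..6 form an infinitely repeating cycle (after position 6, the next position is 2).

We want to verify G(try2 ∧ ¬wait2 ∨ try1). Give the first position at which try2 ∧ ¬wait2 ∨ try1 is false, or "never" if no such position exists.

2

Check try2 ∧ ¬wait2 ∨ try1 at each position in order: 0 ✓, 1 ✓.
At position 2 the labels are {crit2, wait2}, so try2 ∧ ¬wait2 ∨ try1 is false there. This is the first violation.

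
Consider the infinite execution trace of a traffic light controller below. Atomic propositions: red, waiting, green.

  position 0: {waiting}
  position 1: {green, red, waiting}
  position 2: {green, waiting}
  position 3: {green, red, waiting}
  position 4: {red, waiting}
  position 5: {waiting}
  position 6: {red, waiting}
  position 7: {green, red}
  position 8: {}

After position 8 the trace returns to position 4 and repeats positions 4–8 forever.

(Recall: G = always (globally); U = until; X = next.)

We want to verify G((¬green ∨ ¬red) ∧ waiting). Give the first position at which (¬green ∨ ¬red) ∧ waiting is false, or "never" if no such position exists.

1

Check (¬green ∨ ¬red) ∧ waiting at each position in order: 0 ✓.
At position 1 the labels are {green, red, waiting}, so (¬green ∨ ¬red) ∧ waiting is false there. This is the first violation.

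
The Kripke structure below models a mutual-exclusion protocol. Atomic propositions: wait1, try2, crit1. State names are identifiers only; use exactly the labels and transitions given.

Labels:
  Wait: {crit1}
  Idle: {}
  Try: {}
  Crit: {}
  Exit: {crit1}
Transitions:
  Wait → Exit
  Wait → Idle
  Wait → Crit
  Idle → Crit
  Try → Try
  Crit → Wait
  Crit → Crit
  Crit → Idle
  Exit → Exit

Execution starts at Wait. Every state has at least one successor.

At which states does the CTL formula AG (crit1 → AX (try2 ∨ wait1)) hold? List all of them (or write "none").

States satisfying crit1 → AX (try2 ∨ wait1): {Idle, Try, Crit}.
States satisfying AG (crit1 → AX (try2 ∨ wait1)): {Try}.

{Try}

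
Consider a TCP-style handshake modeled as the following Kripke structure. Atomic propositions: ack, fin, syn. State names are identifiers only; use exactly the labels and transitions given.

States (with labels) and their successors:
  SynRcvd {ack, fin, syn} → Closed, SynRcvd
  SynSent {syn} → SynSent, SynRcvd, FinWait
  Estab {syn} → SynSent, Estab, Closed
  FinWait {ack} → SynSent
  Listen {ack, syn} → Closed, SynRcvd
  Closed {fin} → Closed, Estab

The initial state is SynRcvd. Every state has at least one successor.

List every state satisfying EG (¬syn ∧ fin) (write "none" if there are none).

{Closed}

States satisfying ¬syn ∧ fin: {Closed}.
States satisfying EG (¬syn ∧ fin): {Closed}.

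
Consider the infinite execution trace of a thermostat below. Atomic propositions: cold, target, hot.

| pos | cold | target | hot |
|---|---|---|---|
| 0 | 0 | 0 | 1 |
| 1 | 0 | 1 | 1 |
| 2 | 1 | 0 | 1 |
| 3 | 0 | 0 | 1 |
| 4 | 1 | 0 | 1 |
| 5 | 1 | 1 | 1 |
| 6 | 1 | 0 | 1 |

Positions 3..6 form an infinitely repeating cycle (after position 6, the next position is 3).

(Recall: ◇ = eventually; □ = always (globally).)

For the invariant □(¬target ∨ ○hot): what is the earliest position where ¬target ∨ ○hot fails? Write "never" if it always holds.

¬target ∨ ○hot holds at every position 0..6, and those are all the positions the trace ever visits, so the invariant □(¬target ∨ ○hot) is never violated.

never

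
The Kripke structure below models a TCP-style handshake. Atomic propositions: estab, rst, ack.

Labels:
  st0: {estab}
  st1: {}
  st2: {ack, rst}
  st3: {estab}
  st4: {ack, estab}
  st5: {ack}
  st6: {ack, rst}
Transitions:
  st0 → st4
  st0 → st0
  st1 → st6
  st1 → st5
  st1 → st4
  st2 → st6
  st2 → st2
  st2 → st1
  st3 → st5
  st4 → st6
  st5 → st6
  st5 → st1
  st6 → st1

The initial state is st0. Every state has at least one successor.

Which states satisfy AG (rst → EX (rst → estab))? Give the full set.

States satisfying rst → EX (rst → estab): {st0, st1, st2, st3, st4, st5, st6}.
States satisfying AG (rst → EX (rst → estab)): {st0, st1, st2, st3, st4, st5, st6}.

{st0, st1, st2, st3, st4, st5, st6}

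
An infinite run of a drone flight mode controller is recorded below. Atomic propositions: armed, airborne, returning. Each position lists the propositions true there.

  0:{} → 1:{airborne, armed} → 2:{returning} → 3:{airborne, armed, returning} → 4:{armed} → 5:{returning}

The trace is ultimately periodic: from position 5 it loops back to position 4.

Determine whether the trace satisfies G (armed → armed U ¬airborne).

Satisfied

armed → armed U ¬airborne holds at every position 0..5, and those are all positions ever visited, so G (armed → armed U ¬airborne) holds.
Positions where armed holds: 1, 3, 4.
Check armed U ¬airborne at each: 1→ok, 3→ok, 4→ok.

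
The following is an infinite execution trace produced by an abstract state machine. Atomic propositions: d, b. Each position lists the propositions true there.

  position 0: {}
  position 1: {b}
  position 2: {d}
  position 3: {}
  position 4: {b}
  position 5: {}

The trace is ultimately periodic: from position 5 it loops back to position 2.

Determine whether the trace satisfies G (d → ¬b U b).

Yes

d → ¬b U b holds at every position 0..5, and those are all positions ever visited, so G (d → ¬b U b) holds.
Positions where d holds: 2.
Check ¬b U b at each: 2→ok.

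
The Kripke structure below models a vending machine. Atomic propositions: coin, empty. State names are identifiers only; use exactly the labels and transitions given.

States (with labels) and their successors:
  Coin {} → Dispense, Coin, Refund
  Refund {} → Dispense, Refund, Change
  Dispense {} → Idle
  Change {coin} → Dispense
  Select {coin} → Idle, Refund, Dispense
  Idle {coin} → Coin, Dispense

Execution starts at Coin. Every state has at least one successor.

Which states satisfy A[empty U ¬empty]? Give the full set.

{Coin, Refund, Dispense, Change, Select, Idle}

States satisfying empty: ∅.
States satisfying ¬empty: {Coin, Refund, Dispense, Change, Select, Idle}.
States satisfying A[empty U ¬empty]: {Coin, Refund, Dispense, Change, Select, Idle}.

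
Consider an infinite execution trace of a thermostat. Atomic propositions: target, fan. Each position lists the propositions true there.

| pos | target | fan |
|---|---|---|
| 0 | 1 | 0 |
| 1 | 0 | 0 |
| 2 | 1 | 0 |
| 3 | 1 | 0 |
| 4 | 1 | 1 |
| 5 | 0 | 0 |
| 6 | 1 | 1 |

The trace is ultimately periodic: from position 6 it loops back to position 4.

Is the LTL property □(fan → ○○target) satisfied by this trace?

Does not hold

fan → ○○target must hold at every position from 0 onward. It fails at position 6, so □(fan → ○○target) is false.
Positions where fan holds: 4, 6.
Check ○○target at each: 4→ok, 6→fails.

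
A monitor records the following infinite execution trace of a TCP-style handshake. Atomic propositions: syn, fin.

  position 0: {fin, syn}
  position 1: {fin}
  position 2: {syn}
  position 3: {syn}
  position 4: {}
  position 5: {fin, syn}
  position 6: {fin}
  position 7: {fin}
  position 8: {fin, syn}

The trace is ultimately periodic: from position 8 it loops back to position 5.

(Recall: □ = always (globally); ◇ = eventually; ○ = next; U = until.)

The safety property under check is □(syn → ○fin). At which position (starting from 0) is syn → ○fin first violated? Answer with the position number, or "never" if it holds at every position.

2

Check syn → ○fin at each position in order: 0 ✓, 1 ✓.
At position 2 the labels are {syn} and the next position 3 has {syn}, so syn → ○fin is false there. This is the first violation.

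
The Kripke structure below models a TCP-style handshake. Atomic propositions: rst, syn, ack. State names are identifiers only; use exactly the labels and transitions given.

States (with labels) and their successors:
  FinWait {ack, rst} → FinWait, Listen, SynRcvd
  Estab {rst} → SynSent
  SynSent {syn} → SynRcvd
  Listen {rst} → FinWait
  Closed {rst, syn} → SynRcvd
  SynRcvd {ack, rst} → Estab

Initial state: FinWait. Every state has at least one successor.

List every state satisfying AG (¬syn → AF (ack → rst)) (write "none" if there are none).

{FinWait, Estab, SynSent, Listen, Closed, SynRcvd}

States satisfying ¬syn → AF (ack → rst): {FinWait, Estab, SynSent, Listen, Closed, SynRcvd}.
States satisfying AG (¬syn → AF (ack → rst)): {FinWait, Estab, SynSent, Listen, Closed, SynRcvd}.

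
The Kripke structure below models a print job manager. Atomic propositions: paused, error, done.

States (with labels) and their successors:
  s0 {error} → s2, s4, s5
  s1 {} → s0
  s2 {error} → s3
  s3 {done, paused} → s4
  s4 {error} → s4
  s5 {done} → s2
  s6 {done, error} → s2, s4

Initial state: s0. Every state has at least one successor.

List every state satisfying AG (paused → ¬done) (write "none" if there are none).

States satisfying paused → ¬done: {s0, s1, s2, s4, s5, s6}.
States satisfying AG (paused → ¬done): {s4}.

{s4}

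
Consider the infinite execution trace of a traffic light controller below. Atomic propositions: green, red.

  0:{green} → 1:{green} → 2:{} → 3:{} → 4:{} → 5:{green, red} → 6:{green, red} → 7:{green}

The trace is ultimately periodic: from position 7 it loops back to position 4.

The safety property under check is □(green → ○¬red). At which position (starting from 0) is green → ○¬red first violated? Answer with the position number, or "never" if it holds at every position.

5

Check green → ○¬red at each position in order: 0 ✓, 1 ✓, 2 ✓, 3 ✓, 4 ✓.
At position 5 the labels are {green, red} and the next position 6 has {green, red}, so green → ○¬red is false there. This is the first violation.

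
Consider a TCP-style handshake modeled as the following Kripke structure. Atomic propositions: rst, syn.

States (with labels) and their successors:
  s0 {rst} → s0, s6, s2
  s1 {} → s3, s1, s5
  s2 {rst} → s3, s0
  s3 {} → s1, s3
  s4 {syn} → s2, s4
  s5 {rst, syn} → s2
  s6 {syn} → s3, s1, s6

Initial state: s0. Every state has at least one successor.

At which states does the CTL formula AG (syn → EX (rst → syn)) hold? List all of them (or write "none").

States satisfying syn → EX (rst → syn): {s0, s1, s2, s3, s4, s6}.
States satisfying AG (syn → EX (rst → syn)): ∅.

none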